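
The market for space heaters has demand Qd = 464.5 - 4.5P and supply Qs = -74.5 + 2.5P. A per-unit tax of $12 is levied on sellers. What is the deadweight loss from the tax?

Pre-tax equilibrium: P* = 77, Q* = 118.
Tax on sellers shifts supply to Qs = -74.5 + 2.5(P − 12) = -104.5 + 2.5P.
464.5 - 4.5P = -104.5 + 2.5P gives buyer price Pb = 569/7; sellers receive Ps = 569/7 − 12 = 485/7.
New quantity: Q = 464.5 − 4.5(569/7) = 691/7.
DWL = ½ × 12 × (118 − 691/7) = 810/7.

Deadweight loss = 810/7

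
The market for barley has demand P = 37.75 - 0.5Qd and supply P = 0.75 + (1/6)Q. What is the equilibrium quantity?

Set the two price expressions equal: 37.75 - 0.5Q = 0.75 + (1/6)Q.
37 = (2/3)Q, so Q* = 55.5.
P* = 37.75 − (0.5)(55.5) = 10.

Q* = 55.5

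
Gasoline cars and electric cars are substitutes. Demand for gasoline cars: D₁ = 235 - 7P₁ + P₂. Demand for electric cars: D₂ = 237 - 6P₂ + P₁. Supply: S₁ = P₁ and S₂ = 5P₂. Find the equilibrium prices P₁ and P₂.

Market 1: 235 - 7P₁ + P₂ = P₁ → 8P₁ - P₂ = 235.
Market 2: 11P₂ - P₁ = 237.
Eliminating P₂: 11×(1) + 1×(2) gives 87P₁ = 2822, so P₁ = 2822/87.
Back-substitute into (2): P₂ = (237 + 1×2822/87) / 11 = 2131/87.

P₁ = 2822/87, P₂ = 2131/87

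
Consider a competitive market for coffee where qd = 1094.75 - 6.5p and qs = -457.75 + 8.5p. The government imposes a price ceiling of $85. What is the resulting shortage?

Shortage = 277.5

Equilibrium price would be p* = 103.5, so the ceiling at 85 binds.
At p = 85: qd = 1094.75 − 6.5(85) = 542.25, qs = -457.75 + 8.5(85) = 264.75.
Shortage = 542.25 − 264.75 = 277.5.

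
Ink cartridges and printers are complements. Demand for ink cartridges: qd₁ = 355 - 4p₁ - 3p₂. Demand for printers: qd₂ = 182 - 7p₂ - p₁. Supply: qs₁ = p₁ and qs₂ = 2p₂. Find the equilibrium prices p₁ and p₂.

Market 1: 355 - 4p₁ - 3p₂ = p₁ → 5p₁ + 3p₂ = 355.
Market 2: 9p₂ + p₁ = 182.
Eliminating p₂: 9×(1) − 3×(2) gives 42p₁ = 2649, so p₁ = 883/14.
Back-substitute into (2): p₂ = (182 − 1×883/14) / 9 = 185/14.

p₁ = 883/14, p₂ = 185/14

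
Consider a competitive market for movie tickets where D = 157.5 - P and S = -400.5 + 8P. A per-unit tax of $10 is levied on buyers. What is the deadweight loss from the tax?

Pre-tax equilibrium: P* = 62, Q* = 95.5.
Tax on buyers shifts demand to D = 157.5 − 1(P + 10) = 147.5 - P.
147.5 - P = -400.5 + 8P gives seller price Ps = 548/9; buyers pay Pb = 548/9 + 10 = 638/9.
New quantity: Q = 157.5 − 1(638/9) = 1559/18.
DWL = ½ × 10 × (95.5 − 1559/18) = 400/9.

Deadweight loss = 400/9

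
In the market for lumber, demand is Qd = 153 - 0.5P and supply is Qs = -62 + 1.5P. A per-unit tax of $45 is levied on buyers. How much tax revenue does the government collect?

Tax revenue = 3706.875

Pre-tax equilibrium: P* = 107.5, Q* = 99.25.
Tax on buyers shifts demand to Qd = 153 − 0.5(P + 45) = 130.5 - 0.5P.
130.5 - 0.5P = -62 + 1.5P gives seller price Ps = 96.25; buyers pay Pb = 96.25 + 45 = 141.25.
New quantity: Q = 153 − 0.5(141.25) = 82.375.
Revenue = 45 × 82.375 = 3706.875.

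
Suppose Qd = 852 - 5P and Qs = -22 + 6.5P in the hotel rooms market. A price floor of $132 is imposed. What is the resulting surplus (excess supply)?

Equilibrium price would be P* = 76, so the floor at 132 binds.
At P = 132: Qd = 192, Qs = 836.
Surplus = 836 − 192 = 644.

Surplus = 644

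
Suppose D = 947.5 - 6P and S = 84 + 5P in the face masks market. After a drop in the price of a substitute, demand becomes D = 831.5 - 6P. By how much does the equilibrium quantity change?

ΔQ = -580/11

Original equilibrium: P* = 78.5, Q* = 476.5.
New equilibrium: 831.5 - 6P = 84 + 5P, so 747.5 = 11P and P' = 1495/22; Q' = 831.5 − 6(1495/22) = 9323/22.
Change in quantity: 9323/22 − 476.5 = -580/11.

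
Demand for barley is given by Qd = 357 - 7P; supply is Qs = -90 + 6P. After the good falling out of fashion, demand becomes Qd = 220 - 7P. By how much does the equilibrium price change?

Original equilibrium: P* = 447/13, Q* = 1512/13.
New equilibrium: 220 - 7P = -90 + 6P, so 310 = 13P and P' = 310/13; Q' = 220 − 7(310/13) = 690/13.
Change in price: 310/13 − 447/13 = -137/13.

ΔP = -137/13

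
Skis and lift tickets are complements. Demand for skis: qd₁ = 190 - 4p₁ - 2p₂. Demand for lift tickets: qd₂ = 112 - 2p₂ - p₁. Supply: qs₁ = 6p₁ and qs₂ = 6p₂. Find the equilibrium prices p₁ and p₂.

p₁ = 216/13, p₂ = 155/13

Market 1: 190 - 4p₁ - 2p₂ = 6p₁ → 10p₁ + 2p₂ = 190.
Market 2: 8p₂ + p₁ = 112.
Eliminating p₂: 8×(1) − 2×(2) gives 78p₁ = 1296, so p₁ = 216/13.
Back-substitute into (2): p₂ = (112 − 1×216/13) / 8 = 155/13.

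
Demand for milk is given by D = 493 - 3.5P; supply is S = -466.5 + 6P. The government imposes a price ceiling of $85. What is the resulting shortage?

Equilibrium price would be P* = 101, so the ceiling at 85 binds.
At P = 85: D = 493 − 3.5(85) = 195.5, S = -466.5 + 6(85) = 43.5.
Shortage = 195.5 − 43.5 = 152.

Shortage = 152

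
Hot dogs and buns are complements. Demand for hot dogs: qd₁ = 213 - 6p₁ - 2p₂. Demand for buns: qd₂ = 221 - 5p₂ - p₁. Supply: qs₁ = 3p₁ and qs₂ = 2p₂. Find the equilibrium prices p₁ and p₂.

Market 1: 213 - 6p₁ - 2p₂ = 3p₁ → 9p₁ + 2p₂ = 213.
Market 2: 7p₂ + p₁ = 221.
Eliminating p₂: 7×(1) − 2×(2) gives 61p₁ = 1049, so p₁ = 1049/61.
Back-substitute into (2): p₂ = (221 − 1×1049/61) / 7 = 1776/61.

p₁ = 1049/61, p₂ = 1776/61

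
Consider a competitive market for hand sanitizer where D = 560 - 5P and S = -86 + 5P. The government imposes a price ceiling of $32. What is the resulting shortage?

Equilibrium price would be P* = 64.6, so the ceiling at 32 binds.
At P = 32: D = 560 − 5(32) = 400, S = -86 + 5(32) = 74.
Shortage = 400 − 74 = 326.

Shortage = 326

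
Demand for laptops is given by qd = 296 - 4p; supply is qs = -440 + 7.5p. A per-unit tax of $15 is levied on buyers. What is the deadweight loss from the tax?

Pre-tax equilibrium: p* = 64, q* = 40.
Tax on buyers shifts demand to qd = 296 − 4(p + 15) = 236 - 4p.
236 - 4p = -440 + 7.5p gives seller price ps = 1352/23; buyers pay pb = 1352/23 + 15 = 1697/23.
New quantity: q = 296 − 4(1697/23) = 20/23.
DWL = ½ × 15 × (40 − 20/23) = 6750/23.

Deadweight loss = 6750/23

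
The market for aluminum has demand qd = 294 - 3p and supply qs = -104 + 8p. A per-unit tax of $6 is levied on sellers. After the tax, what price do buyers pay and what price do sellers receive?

Buyers pay 446/11, sellers receive 380/11

Pre-tax equilibrium: p* = 398/11, q* = 2040/11.
Tax on sellers shifts supply to qs = -104 + 8(p − 6) = -152 + 8p.
294 - 3p = -152 + 8p gives buyer price pb = 446/11; sellers receive ps = 446/11 − 6 = 380/11.
New quantity: q = 294 − 3(446/11) = 1896/11.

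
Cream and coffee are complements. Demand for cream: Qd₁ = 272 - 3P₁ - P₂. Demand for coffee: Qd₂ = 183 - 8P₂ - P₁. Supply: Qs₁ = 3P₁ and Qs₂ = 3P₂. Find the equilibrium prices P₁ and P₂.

P₁ = 2809/65, P₂ = 826/65

Market 1: 272 - 3P₁ - P₂ = 3P₁ → 6P₁ + P₂ = 272.
Market 2: 11P₂ + P₁ = 183.
Eliminating P₂: 11×(1) − 1×(2) gives 65P₁ = 2809, so P₁ = 2809/65.
Back-substitute into (2): P₂ = (183 − 1×2809/65) / 11 = 826/65.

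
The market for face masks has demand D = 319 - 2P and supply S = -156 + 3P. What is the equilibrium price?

P* = 95

Set D = S: 319 - 2P = -156 + 3P.
475 = 5P, so P* = 95.
Q* = 319 − 2(95) = 129.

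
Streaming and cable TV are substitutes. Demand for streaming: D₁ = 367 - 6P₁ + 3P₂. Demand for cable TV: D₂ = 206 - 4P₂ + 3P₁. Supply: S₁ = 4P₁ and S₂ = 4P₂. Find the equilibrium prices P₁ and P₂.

P₁ = 3554/71, P₂ = 3161/71

Market 1: 367 - 6P₁ + 3P₂ = 4P₁ → 10P₁ - 3P₂ = 367.
Market 2: 8P₂ - 3P₁ = 206.
Eliminating P₂: 8×(1) + 3×(2) gives 71P₁ = 3554, so P₁ = 3554/71.
Back-substitute into (2): P₂ = (206 + 3×3554/71) / 8 = 3161/71.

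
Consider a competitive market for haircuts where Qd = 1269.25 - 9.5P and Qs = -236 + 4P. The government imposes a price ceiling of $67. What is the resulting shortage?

Shortage = 600.75

Equilibrium price would be P* = 111.5, so the ceiling at 67 binds.
At P = 67: Qd = 1269.25 − 9.5(67) = 632.75, Qs = -236 + 4(67) = 32.
Shortage = 632.75 − 32 = 600.75.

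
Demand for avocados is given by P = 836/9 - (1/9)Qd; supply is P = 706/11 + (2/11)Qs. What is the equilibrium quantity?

Q* = 98

Set the two price expressions equal: 836/9 - (1/9)Q = 706/11 + (2/11)Q.
2842/99 = (29/99)Q, so Q* = 98.
P* = 836/9 − (1/9)(98) = 82.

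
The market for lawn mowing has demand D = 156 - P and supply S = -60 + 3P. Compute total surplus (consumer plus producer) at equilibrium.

Equilibrium: 156 - P = -60 + 3P gives P* = 54, Q* = 102.
Demand choke price: P = 156; supply starts at P = 20.
CS = ½(156 − 54)(102) = 5202; PS = ½(54 − 20)(102) = 1734.

Total surplus = 6936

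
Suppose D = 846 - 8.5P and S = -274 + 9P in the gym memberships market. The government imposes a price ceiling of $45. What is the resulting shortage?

Equilibrium price would be P* = 64, so the ceiling at 45 binds.
At P = 45: D = 846 − 8.5(45) = 463.5, S = -274 + 9(45) = 131.
Shortage = 463.5 − 131 = 332.5.

Shortage = 332.5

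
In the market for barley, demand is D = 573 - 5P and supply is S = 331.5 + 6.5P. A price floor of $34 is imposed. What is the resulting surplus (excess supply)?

Equilibrium price would be P* = 21, so the floor at 34 binds.
At P = 34: D = 403, S = 552.5.
Surplus = 552.5 − 403 = 149.5.

Surplus = 149.5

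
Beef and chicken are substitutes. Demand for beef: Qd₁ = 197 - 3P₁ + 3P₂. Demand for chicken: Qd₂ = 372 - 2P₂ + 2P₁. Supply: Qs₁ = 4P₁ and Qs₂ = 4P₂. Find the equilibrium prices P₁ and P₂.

Market 1: 197 - 3P₁ + 3P₂ = 4P₁ → 7P₁ - 3P₂ = 197.
Market 2: 6P₂ - 2P₁ = 372.
Eliminating P₂: 6×(1) + 3×(2) gives 36P₁ = 2298, so P₁ = 383/6.
Back-substitute into (2): P₂ = (372 + 2×383/6) / 6 = 1499/18.

P₁ = 383/6, P₂ = 1499/18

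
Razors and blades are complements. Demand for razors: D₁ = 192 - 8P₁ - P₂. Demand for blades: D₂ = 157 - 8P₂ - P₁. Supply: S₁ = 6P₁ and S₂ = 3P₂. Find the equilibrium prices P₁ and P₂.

P₁ = 115/9, P₂ = 118/9

Market 1: 192 - 8P₁ - P₂ = 6P₁ → 14P₁ + P₂ = 192.
Market 2: 11P₂ + P₁ = 157.
Eliminating P₂: 11×(1) − 1×(2) gives 153P₁ = 1955, so P₁ = 115/9.
Back-substitute into (2): P₂ = (157 − 1×115/9) / 11 = 118/9.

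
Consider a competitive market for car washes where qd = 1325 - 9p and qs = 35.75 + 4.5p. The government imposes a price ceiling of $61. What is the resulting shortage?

Equilibrium price would be p* = 95.5, so the ceiling at 61 binds.
At p = 61: qd = 1325 − 9(61) = 776, qs = 35.75 + 4.5(61) = 310.25.
Shortage = 776 − 310.25 = 465.75.

Shortage = 465.75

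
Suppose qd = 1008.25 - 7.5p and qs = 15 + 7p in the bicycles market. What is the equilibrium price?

Set qd = qs: 1008.25 - 7.5p = 15 + 7p.
993.25 = 14.5p, so p* = 68.5.
q* = 1008.25 − 7.5(68.5) = 494.5.

p* = 68.5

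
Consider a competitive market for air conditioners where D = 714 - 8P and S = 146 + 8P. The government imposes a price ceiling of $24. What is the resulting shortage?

Shortage = 184

Equilibrium price would be P* = 35.5, so the ceiling at 24 binds.
At P = 24: D = 714 − 8(24) = 522, S = 146 + 8(24) = 338.
Shortage = 522 − 338 = 184.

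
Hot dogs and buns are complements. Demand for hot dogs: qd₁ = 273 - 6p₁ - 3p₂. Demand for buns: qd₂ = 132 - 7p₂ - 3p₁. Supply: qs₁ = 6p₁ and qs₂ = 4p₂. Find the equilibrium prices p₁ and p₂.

p₁ = 869/41, p₂ = 255/41

Market 1: 273 - 6p₁ - 3p₂ = 6p₁ → 12p₁ + 3p₂ = 273.
Market 2: 11p₂ + 3p₁ = 132.
Eliminating p₂: 11×(1) − 3×(2) gives 123p₁ = 2607, so p₁ = 869/41.
Back-substitute into (2): p₂ = (132 − 3×869/41) / 11 = 255/41.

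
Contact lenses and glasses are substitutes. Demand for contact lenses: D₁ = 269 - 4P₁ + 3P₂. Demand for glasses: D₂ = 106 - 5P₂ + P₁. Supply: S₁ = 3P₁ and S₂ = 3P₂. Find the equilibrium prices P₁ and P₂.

P₁ = 2470/53, P₂ = 1011/53

Market 1: 269 - 4P₁ + 3P₂ = 3P₁ → 7P₁ - 3P₂ = 269.
Market 2: 8P₂ - P₁ = 106.
Eliminating P₂: 8×(1) + 3×(2) gives 53P₁ = 2470, so P₁ = 2470/53.
Back-substitute into (2): P₂ = (106 + 1×2470/53) / 8 = 1011/53.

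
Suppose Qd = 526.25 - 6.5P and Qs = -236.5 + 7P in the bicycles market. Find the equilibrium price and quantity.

P* = 56.5, Q* = 159

Set Qd = Qs: 526.25 - 6.5P = -236.5 + 7P.
762.75 = 13.5P, so P* = 56.5.
Q* = 526.25 − 6.5(56.5) = 159.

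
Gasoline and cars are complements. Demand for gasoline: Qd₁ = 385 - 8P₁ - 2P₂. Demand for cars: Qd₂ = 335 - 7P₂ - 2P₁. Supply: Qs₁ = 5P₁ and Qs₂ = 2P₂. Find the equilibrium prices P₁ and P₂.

P₁ = 2795/113, P₂ = 3585/113

Market 1: 385 - 8P₁ - 2P₂ = 5P₁ → 13P₁ + 2P₂ = 385.
Market 2: 9P₂ + 2P₁ = 335.
Eliminating P₂: 9×(1) − 2×(2) gives 113P₁ = 2795, so P₁ = 2795/113.
Back-substitute into (2): P₂ = (335 − 2×2795/113) / 9 = 3585/113.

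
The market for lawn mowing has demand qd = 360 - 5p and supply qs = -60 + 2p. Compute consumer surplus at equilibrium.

Consumer surplus = 360

Equilibrium: 360 - 5p = -60 + 2p gives p* = 60, q* = 60.
Demand choke price (qd = 0): p = 72.
CS = ½(72 − 60)(60) = 360.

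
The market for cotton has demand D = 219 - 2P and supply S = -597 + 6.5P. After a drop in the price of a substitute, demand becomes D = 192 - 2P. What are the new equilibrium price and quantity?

P' = 1578/17, Q' = 108/17

Original equilibrium: P* = 96, Q* = 27.
New equilibrium: 192 - 2P = -597 + 6.5P, so 789 = 8.5P and P' = 1578/17; Q' = 192 − 2(1578/17) = 108/17.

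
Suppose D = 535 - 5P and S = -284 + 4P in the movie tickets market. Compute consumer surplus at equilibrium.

Equilibrium: 535 - 5P = -284 + 4P gives P* = 91, Q* = 80.
Demand choke price (D = 0): P = 107.
CS = ½(107 − 91)(80) = 640.

Consumer surplus = 640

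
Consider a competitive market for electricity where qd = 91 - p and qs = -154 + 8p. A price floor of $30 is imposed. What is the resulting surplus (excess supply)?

Surplus = 25

Equilibrium price would be p* = 245/9, so the floor at 30 binds.
At p = 30: qd = 61, qs = 86.
Surplus = 86 − 61 = 25.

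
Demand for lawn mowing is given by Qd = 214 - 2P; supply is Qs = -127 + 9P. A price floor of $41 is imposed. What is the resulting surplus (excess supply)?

Surplus = 110

Equilibrium price would be P* = 31, so the floor at 41 binds.
At P = 41: Qd = 132, Qs = 242.
Surplus = 242 − 132 = 110.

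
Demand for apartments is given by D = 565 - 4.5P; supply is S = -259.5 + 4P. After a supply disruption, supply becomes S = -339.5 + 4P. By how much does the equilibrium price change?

Original equilibrium: P* = 97, Q* = 128.5.
New equilibrium: 565 - 4.5P = -339.5 + 4P, so 904.5 = 8.5P and P' = 1809/17; Q' = 565 − 4.5(1809/17) = 2929/34.
Change in price: 1809/17 − 97 = 160/17.

ΔP = 160/17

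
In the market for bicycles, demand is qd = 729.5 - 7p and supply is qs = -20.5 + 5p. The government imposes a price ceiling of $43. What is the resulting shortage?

Equilibrium price would be p* = 62.5, so the ceiling at 43 binds.
At p = 43: qd = 729.5 − 7(43) = 428.5, qs = -20.5 + 5(43) = 194.5.
Shortage = 428.5 − 194.5 = 234.

Shortage = 234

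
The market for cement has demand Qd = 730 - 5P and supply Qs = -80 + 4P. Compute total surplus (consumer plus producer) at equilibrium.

Equilibrium: 730 - 5P = -80 + 4P gives P* = 90, Q* = 280.
Demand choke price: P = 146; supply starts at P = 20.
CS = ½(146 − 90)(280) = 7840; PS = ½(90 − 20)(280) = 9800.

Total surplus = 17640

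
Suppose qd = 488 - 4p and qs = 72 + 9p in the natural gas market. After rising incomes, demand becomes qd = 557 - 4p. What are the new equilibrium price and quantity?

Original equilibrium: p* = 32, q* = 360.
New equilibrium: 557 - 4p = 72 + 9p, so 485 = 13p and p' = 485/13; q' = 557 − 4(485/13) = 5301/13.

p' = 485/13, q' = 5301/13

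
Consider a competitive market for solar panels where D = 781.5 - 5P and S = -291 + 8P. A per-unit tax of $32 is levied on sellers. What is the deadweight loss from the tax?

Pre-tax equilibrium: P* = 82.5, Q* = 369.
Tax on sellers shifts supply to S = -291 + 8(P − 32) = -547 + 8P.
781.5 - 5P = -547 + 8P gives buyer price Pb = 2657/26; sellers receive Ps = 2657/26 − 32 = 1825/26.
New quantity: Q = 781.5 − 5(2657/26) = 3517/13.
DWL = ½ × 32 × (369 − 3517/13) = 20480/13.

Deadweight loss = 20480/13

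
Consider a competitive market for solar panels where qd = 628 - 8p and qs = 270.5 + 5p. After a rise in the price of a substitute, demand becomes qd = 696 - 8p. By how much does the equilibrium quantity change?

Δq = 340/13

Original equilibrium: p* = 27.5, q* = 408.
New equilibrium: 696 - 8p = 270.5 + 5p, so 425.5 = 13p and p' = 851/26; q' = 696 − 8(851/26) = 5644/13.
Change in quantity: 5644/13 − 408 = 340/13.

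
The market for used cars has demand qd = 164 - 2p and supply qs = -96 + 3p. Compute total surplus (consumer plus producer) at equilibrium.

Total surplus = 1500

Equilibrium: 164 - 2p = -96 + 3p gives p* = 52, q* = 60.
Demand choke price: p = 82; supply starts at p = 32.
CS = ½(82 − 52)(60) = 900; PS = ½(52 − 32)(60) = 600.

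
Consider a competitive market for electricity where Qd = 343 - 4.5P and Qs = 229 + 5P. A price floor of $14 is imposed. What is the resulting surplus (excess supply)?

Surplus = 19

Equilibrium price would be P* = 12, so the floor at 14 binds.
At P = 14: Qd = 280, Qs = 299.
Surplus = 299 − 280 = 19.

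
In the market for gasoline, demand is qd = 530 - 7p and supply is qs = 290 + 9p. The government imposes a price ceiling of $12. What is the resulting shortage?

Equilibrium price would be p* = 15, so the ceiling at 12 binds.
At p = 12: qd = 530 − 7(12) = 446, qs = 290 + 9(12) = 398.
Shortage = 446 − 398 = 48.

Shortage = 48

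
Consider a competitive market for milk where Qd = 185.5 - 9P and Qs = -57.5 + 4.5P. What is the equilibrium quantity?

Set Qd = Qs: 185.5 - 9P = -57.5 + 4.5P.
243 = 13.5P, so P* = 18.
Q* = 185.5 − 9(18) = 23.5.

Q* = 23.5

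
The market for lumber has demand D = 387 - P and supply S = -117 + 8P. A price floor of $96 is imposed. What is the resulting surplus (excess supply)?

Equilibrium price would be P* = 56, so the floor at 96 binds.
At P = 96: D = 291, S = 651.
Surplus = 651 − 291 = 360.

Surplus = 360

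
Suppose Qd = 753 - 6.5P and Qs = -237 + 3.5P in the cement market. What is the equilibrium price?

P* = 99

Set Qd = Qs: 753 - 6.5P = -237 + 3.5P.
990 = 10P, so P* = 99.
Q* = 753 − 6.5(99) = 109.5.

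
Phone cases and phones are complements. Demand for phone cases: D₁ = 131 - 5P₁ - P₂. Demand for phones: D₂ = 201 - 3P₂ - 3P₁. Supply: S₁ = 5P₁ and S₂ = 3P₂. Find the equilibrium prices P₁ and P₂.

P₁ = 195/19, P₂ = 539/19

Market 1: 131 - 5P₁ - P₂ = 5P₁ → 10P₁ + P₂ = 131.
Market 2: 6P₂ + 3P₁ = 201.
Eliminating P₂: 6×(1) − 1×(2) gives 57P₁ = 585, so P₁ = 195/19.
Back-substitute into (2): P₂ = (201 − 3×195/19) / 6 = 539/19.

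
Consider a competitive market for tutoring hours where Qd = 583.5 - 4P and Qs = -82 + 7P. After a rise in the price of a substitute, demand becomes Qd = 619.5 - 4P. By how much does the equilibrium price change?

ΔP = 36/11

Original equilibrium: P* = 60.5, Q* = 341.5.
New equilibrium: 619.5 - 4P = -82 + 7P, so 701.5 = 11P and P' = 1403/22; Q' = 619.5 − 4(1403/22) = 8017/22.
Change in price: 1403/22 − 60.5 = 36/11.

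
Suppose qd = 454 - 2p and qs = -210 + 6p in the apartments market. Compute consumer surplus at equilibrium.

Consumer surplus = 20736

Equilibrium: 454 - 2p = -210 + 6p gives p* = 83, q* = 288.
Demand choke price (qd = 0): p = 227.
CS = ½(227 − 83)(288) = 20736.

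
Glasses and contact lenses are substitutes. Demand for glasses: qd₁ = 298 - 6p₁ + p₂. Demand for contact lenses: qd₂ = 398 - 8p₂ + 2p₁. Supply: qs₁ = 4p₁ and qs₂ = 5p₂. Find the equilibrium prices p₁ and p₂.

Market 1: 298 - 6p₁ + p₂ = 4p₁ → 10p₁ - p₂ = 298.
Market 2: 13p₂ - 2p₁ = 398.
Eliminating p₂: 13×(1) + 1×(2) gives 128p₁ = 4272, so p₁ = 33.375.
Back-substitute into (2): p₂ = (398 + 2×33.375) / 13 = 35.75.

p₁ = 33.375, p₂ = 35.75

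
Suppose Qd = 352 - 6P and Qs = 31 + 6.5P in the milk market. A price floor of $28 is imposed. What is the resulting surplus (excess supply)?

Equilibrium price would be P* = 25.68, so the floor at 28 binds.
At P = 28: Qd = 184, Qs = 213.
Surplus = 213 − 184 = 29.

Surplus = 29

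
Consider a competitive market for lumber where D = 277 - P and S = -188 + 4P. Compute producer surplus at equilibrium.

Equilibrium: 277 - P = -188 + 4P gives P* = 93, Q* = 184.
Supply starts at P = 47 (where S = 0).
PS = ½(93 − 47)(184) = 4232.

Producer surplus = 4232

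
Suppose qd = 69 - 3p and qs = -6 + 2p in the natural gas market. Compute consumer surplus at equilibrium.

Equilibrium: 69 - 3p = -6 + 2p gives p* = 15, q* = 24.
Demand choke price (qd = 0): p = 23.
CS = ½(23 − 15)(24) = 96.

Consumer surplus = 96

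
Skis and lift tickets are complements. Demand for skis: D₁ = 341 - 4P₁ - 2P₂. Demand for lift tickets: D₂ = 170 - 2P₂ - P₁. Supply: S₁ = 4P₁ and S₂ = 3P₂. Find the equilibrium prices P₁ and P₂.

P₁ = 1365/38, P₂ = 1019/38

Market 1: 341 - 4P₁ - 2P₂ = 4P₁ → 8P₁ + 2P₂ = 341.
Market 2: 5P₂ + P₁ = 170.
Eliminating P₂: 5×(1) − 2×(2) gives 38P₁ = 1365, so P₁ = 1365/38.
Back-substitute into (2): P₂ = (170 − 1×1365/38) / 5 = 1019/38.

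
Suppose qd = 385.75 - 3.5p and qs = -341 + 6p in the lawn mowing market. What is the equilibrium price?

p* = 76.5

Set qd = qs: 385.75 - 3.5p = -341 + 6p.
726.75 = 9.5p, so p* = 76.5.
q* = 385.75 − 3.5(76.5) = 118.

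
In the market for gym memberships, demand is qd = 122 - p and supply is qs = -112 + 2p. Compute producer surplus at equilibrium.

Producer surplus = 484

Equilibrium: 122 - p = -112 + 2p gives p* = 78, q* = 44.
Supply starts at p = 56 (where qs = 0).
PS = ½(78 − 56)(44) = 484.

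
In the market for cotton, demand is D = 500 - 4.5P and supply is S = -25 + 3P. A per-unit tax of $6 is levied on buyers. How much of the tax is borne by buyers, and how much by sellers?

Pre-tax equilibrium: P* = 70, Q* = 185.
Tax on buyers shifts demand to D = 500 − 4.5(P + 6) = 473 - 4.5P.
473 - 4.5P = -25 + 3P gives seller price Ps = 66.4; buyers pay Pb = 66.4 + 6 = 72.4.
New quantity: Q = 500 − 4.5(72.4) = 174.2.
Buyer burden = 72.4 − 70 = 2.4; seller burden = 70 − 66.4 = 3.6.

Buyers bear $2.4, sellers bear $3.6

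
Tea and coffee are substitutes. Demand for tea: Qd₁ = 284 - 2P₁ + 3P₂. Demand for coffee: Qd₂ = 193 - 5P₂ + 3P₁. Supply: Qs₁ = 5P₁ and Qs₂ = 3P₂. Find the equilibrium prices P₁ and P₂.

P₁ = 2851/47, P₂ = 2203/47

Market 1: 284 - 2P₁ + 3P₂ = 5P₁ → 7P₁ - 3P₂ = 284.
Market 2: 8P₂ - 3P₁ = 193.
Eliminating P₂: 8×(1) + 3×(2) gives 47P₁ = 2851, so P₁ = 2851/47.
Back-substitute into (2): P₂ = (193 + 3×2851/47) / 8 = 2203/47.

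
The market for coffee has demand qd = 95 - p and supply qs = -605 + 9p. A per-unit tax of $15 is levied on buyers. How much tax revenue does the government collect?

Pre-tax equilibrium: p* = 70, q* = 25.
Tax on buyers shifts demand to qd = 95 − 1(p + 15) = 80 - p.
80 - p = -605 + 9p gives seller price ps = 68.5; buyers pay pb = 68.5 + 15 = 83.5.
New quantity: q = 95 − 1(83.5) = 11.5.
Revenue = 15 × 11.5 = 172.5.

Tax revenue = 172.5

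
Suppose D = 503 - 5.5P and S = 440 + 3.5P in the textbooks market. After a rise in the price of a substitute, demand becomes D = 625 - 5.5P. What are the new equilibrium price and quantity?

P' = 185/9, Q' = 9215/18

Original equilibrium: P* = 7, Q* = 464.5.
New equilibrium: 625 - 5.5P = 440 + 3.5P, so 185 = 9P and P' = 185/9; Q' = 625 − 5.5(185/9) = 9215/18.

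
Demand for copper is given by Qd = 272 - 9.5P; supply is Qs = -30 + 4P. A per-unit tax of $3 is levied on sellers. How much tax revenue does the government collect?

Pre-tax equilibrium: P* = 604/27, Q* = 1606/27.
Tax on sellers shifts supply to Qs = -30 + 4(P − 3) = -42 + 4P.
272 - 9.5P = -42 + 4P gives buyer price Pb = 628/27; sellers receive Ps = 628/27 − 3 = 547/27.
New quantity: Q = 272 − 9.5(628/27) = 1378/27.
Revenue = 3 × 1378/27 = 1378/9.

Tax revenue = 1378/9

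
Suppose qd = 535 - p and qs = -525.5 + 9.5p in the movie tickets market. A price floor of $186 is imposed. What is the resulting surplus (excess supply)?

Surplus = 892.5

Equilibrium price would be p* = 101, so the floor at 186 binds.
At p = 186: qd = 349, qs = 1241.5.
Surplus = 1241.5 − 349 = 892.5.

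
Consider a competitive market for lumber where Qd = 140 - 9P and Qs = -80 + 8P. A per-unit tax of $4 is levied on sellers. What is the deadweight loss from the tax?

Pre-tax equilibrium: P* = 220/17, Q* = 400/17.
Tax on sellers shifts supply to Qs = -80 + 8(P − 4) = -112 + 8P.
140 - 9P = -112 + 8P gives buyer price Pb = 252/17; sellers receive Ps = 252/17 − 4 = 184/17.
New quantity: Q = 140 − 9(252/17) = 112/17.
DWL = ½ × 4 × (400/17 − 112/17) = 576/17.

Deadweight loss = 576/17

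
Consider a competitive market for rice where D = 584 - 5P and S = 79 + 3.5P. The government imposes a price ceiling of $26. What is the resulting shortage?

Equilibrium price would be P* = 1010/17, so the ceiling at 26 binds.
At P = 26: D = 584 − 5(26) = 454, S = 79 + 3.5(26) = 170.
Shortage = 454 − 170 = 284.

Shortage = 284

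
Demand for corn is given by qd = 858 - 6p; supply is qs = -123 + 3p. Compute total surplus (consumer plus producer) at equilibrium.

Total surplus = 10404

Equilibrium: 858 - 6p = -123 + 3p gives p* = 109, q* = 204.
Demand choke price: p = 143; supply starts at p = 41.
CS = ½(143 − 109)(204) = 3468; PS = ½(109 − 41)(204) = 6936.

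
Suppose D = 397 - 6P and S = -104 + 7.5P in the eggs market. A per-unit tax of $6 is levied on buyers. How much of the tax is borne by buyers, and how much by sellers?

Pre-tax equilibrium: P* = 334/9, Q* = 523/3.
Tax on buyers shifts demand to D = 397 − 6(P + 6) = 361 - 6P.
361 - 6P = -104 + 7.5P gives seller price Ps = 310/9; buyers pay Pb = 310/9 + 6 = 364/9.
New quantity: Q = 397 − 6(364/9) = 463/3.
Buyer burden = 364/9 − 334/9 = 10/3; seller burden = 334/9 − 310/9 = 8/3.

Buyers bear 10/3, sellers bear 8/3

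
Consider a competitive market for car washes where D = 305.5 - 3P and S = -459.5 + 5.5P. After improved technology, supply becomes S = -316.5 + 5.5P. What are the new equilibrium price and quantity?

Original equilibrium: P* = 90, Q* = 35.5.
New equilibrium: 305.5 - 3P = -316.5 + 5.5P, so 622 = 8.5P and P' = 1244/17; Q' = 305.5 − 3(1244/17) = 2923/34.

P' = 1244/17, Q' = 2923/34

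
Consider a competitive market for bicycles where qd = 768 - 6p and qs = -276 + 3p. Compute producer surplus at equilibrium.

Producer surplus = 864

Equilibrium: 768 - 6p = -276 + 3p gives p* = 116, q* = 72.
Supply starts at p = 92 (where qs = 0).
PS = ½(116 − 92)(72) = 864.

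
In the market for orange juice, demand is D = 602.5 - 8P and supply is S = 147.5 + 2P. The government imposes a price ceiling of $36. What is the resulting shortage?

Equilibrium price would be P* = 45.5, so the ceiling at 36 binds.
At P = 36: D = 602.5 − 8(36) = 314.5, S = 147.5 + 2(36) = 219.5.
Shortage = 314.5 − 219.5 = 95.

Shortage = 95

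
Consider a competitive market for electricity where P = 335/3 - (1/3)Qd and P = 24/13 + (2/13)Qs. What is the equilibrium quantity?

Set the two price expressions equal: 335/3 - (1/3)Q = 24/13 + (2/13)Q.
4283/39 = (19/39)Q, so Q* = 4283/19.
P* = 335/3 − (1/3)(4283/19) = 694/19.

Q* = 4283/19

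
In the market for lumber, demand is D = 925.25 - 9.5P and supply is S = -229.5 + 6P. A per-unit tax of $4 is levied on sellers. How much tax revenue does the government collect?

Pre-tax equilibrium: P* = 74.5, Q* = 217.5.
Tax on sellers shifts supply to S = -229.5 + 6(P − 4) = -253.5 + 6P.
925.25 - 9.5P = -253.5 + 6P gives buyer price Pb = 4715/62; sellers receive Ps = 4715/62 − 4 = 4467/62.
New quantity: Q = 925.25 − 9.5(4715/62) = 12573/62.
Revenue = 4 × 12573/62 = 25146/31.

Tax revenue = 25146/31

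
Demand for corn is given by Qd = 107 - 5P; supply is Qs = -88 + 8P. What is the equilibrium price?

P* = 15

Set Qd = Qs: 107 - 5P = -88 + 8P.
195 = 13P, so P* = 15.
Q* = 107 − 5(15) = 32.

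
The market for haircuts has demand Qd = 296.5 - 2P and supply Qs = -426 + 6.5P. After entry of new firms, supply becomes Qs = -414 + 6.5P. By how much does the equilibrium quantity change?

Original equilibrium: P* = 85, Q* = 126.5.
New equilibrium: 296.5 - 2P = -414 + 6.5P, so 710.5 = 8.5P and P' = 1421/17; Q' = 296.5 − 2(1421/17) = 4397/34.
Change in quantity: 4397/34 − 126.5 = 48/17.

ΔQ = 48/17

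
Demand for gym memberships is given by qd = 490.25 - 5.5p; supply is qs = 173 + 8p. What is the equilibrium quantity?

q* = 361

Set qd = qs: 490.25 - 5.5p = 173 + 8p.
317.25 = 13.5p, so p* = 23.5.
q* = 490.25 − 5.5(23.5) = 361.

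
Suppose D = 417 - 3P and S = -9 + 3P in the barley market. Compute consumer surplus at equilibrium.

Equilibrium: 417 - 3P = -9 + 3P gives P* = 71, Q* = 204.
Demand choke price (D = 0): P = 139.
CS = ½(139 − 71)(204) = 6936.

Consumer surplus = 6936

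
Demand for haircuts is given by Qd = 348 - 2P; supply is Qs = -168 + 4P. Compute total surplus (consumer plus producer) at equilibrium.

Equilibrium: 348 - 2P = -168 + 4P gives P* = 86, Q* = 176.
Demand choke price: P = 174; supply starts at P = 42.
CS = ½(174 − 86)(176) = 7744; PS = ½(86 − 42)(176) = 3872.

Total surplus = 11616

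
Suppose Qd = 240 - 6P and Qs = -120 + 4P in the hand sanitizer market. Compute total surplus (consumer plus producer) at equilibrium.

Total surplus = 120

Equilibrium: 240 - 6P = -120 + 4P gives P* = 36, Q* = 24.
Demand choke price: P = 40; supply starts at P = 30.
CS = ½(40 − 36)(24) = 48; PS = ½(36 − 30)(24) = 72.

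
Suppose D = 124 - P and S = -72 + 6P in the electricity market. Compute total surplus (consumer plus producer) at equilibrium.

Equilibrium: 124 - P = -72 + 6P gives P* = 28, Q* = 96.
Demand choke price: P = 124; supply starts at P = 12.
CS = ½(124 − 28)(96) = 4608; PS = ½(28 − 12)(96) = 768.

Total surplus = 5376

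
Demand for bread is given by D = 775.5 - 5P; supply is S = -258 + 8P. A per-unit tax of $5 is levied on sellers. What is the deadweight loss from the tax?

Pre-tax equilibrium: P* = 79.5, Q* = 378.
Tax on sellers shifts supply to S = -258 + 8(P − 5) = -298 + 8P.
775.5 - 5P = -298 + 8P gives buyer price Pb = 2147/26; sellers receive Ps = 2147/26 − 5 = 2017/26.
New quantity: Q = 775.5 − 5(2147/26) = 4714/13.
DWL = ½ × 5 × (378 − 4714/13) = 500/13.

Deadweight loss = 500/13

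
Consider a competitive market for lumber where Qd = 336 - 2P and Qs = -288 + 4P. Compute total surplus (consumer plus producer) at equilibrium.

Equilibrium: 336 - 2P = -288 + 4P gives P* = 104, Q* = 128.
Demand choke price: P = 168; supply starts at P = 72.
CS = ½(168 − 104)(128) = 4096; PS = ½(104 − 72)(128) = 2048.

Total surplus = 6144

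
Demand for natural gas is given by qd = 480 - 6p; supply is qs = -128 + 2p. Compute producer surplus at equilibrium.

Equilibrium: 480 - 6p = -128 + 2p gives p* = 76, q* = 24.
Supply starts at p = 64 (where qs = 0).
PS = ½(76 − 64)(24) = 144.

Producer surplus = 144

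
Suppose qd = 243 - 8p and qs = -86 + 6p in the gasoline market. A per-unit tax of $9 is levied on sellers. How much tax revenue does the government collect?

Tax revenue = 1521/7

Pre-tax equilibrium: p* = 23.5, q* = 55.
Tax on sellers shifts supply to qs = -86 + 6(p − 9) = -140 + 6p.
243 - 8p = -140 + 6p gives buyer price pb = 383/14; sellers receive ps = 383/14 − 9 = 257/14.
New quantity: q = 243 − 8(383/14) = 169/7.
Revenue = 9 × 169/7 = 1521/7.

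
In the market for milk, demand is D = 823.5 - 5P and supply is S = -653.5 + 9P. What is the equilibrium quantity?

Q* = 296

Set D = S: 823.5 - 5P = -653.5 + 9P.
1477 = 14P, so P* = 105.5.
Q* = 823.5 − 5(105.5) = 296.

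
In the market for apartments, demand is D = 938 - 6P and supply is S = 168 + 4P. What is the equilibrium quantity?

Q* = 476

Set D = S: 938 - 6P = 168 + 4P.
770 = 10P, so P* = 77.
Q* = 938 − 6(77) = 476.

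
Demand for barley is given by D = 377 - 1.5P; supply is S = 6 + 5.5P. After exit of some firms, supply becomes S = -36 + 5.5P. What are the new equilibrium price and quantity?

Original equilibrium: P* = 53, Q* = 297.5.
New equilibrium: 377 - 1.5P = -36 + 5.5P, so 413 = 7P and P' = 59; Q' = 377 − 1.5(59) = 288.5.

P' = 59, Q' = 288.5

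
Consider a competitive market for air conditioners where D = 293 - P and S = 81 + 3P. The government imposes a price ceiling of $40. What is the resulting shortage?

Equilibrium price would be P* = 53, so the ceiling at 40 binds.
At P = 40: D = 293 − 1(40) = 253, S = 81 + 3(40) = 201.
Shortage = 253 − 201 = 52.

Shortage = 52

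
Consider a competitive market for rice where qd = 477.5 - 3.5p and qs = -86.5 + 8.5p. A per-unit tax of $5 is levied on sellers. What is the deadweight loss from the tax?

Pre-tax equilibrium: p* = 47, q* = 313.
Tax on sellers shifts supply to qs = -86.5 + 8.5(p − 5) = -129 + 8.5p.
477.5 - 3.5p = -129 + 8.5p gives buyer price pb = 1213/24; sellers receive ps = 1213/24 − 5 = 1093/24.
New quantity: q = 477.5 − 3.5(1213/24) = 14429/48.
DWL = ½ × 5 × (313 − 14429/48) = 2975/96.

Deadweight loss = 2975/96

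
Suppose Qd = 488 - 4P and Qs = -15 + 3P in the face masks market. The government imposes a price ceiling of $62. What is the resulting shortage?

Equilibrium price would be P* = 503/7, so the ceiling at 62 binds.
At P = 62: Qd = 488 − 4(62) = 240, Qs = -15 + 3(62) = 171.
Shortage = 240 − 171 = 69.

Shortage = 69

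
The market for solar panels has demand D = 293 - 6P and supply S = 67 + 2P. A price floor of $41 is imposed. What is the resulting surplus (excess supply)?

Surplus = 102

Equilibrium price would be P* = 28.25, so the floor at 41 binds.
At P = 41: D = 47, S = 149.
Surplus = 149 − 47 = 102.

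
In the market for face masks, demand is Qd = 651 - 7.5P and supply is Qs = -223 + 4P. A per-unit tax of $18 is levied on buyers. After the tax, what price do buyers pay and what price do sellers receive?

Buyers pay 1892/23, sellers receive 1478/23

Pre-tax equilibrium: P* = 76, Q* = 81.
Tax on buyers shifts demand to Qd = 651 − 7.5(P + 18) = 516 - 7.5P.
516 - 7.5P = -223 + 4P gives seller price Ps = 1478/23; buyers pay Pb = 1478/23 + 18 = 1892/23.
New quantity: Q = 651 − 7.5(1892/23) = 783/23.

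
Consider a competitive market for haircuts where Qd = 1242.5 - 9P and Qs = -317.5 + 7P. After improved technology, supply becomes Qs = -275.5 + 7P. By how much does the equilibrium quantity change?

ΔQ = 23.625

Original equilibrium: P* = 97.5, Q* = 365.
New equilibrium: 1242.5 - 9P = -275.5 + 7P, so 1518 = 16P and P' = 94.875; Q' = 1242.5 − 9(94.875) = 388.625.
Change in quantity: 388.625 − 365 = 23.625.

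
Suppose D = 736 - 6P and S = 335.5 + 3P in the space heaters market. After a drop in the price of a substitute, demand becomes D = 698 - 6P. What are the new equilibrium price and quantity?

P' = 725/18, Q' = 1369/3

Original equilibrium: P* = 44.5, Q* = 469.
New equilibrium: 698 - 6P = 335.5 + 3P, so 362.5 = 9P and P' = 725/18; Q' = 698 − 6(725/18) = 1369/3.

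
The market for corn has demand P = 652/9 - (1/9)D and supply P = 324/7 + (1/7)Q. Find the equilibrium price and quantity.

Set the two price expressions equal: 652/9 - (1/9)Q = 324/7 + (1/7)Q.
1648/63 = (16/63)Q, so Q* = 103.
P* = 652/9 − (1/9)(103) = 61.

P* = 61, Q* = 103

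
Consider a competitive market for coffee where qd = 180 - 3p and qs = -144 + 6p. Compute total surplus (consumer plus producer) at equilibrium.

Equilibrium: 180 - 3p = -144 + 6p gives p* = 36, q* = 72.
Demand choke price: p = 60; supply starts at p = 24.
CS = ½(60 − 36)(72) = 864; PS = ½(36 − 24)(72) = 432.

Total surplus = 1296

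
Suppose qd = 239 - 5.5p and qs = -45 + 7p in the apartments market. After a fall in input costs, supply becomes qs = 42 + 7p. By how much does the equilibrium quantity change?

Original equilibrium: p* = 22.72, q* = 114.04.
New equilibrium: 239 - 5.5p = 42 + 7p, so 197 = 12.5p and p' = 15.76; q' = 239 − 5.5(15.76) = 152.32.
Change in quantity: 152.32 − 114.04 = 38.28.

Δq = 38.28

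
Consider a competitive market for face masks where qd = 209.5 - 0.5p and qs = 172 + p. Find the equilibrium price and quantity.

p* = 25, q* = 197

Set qd = qs: 209.5 - 0.5p = 172 + p.
37.5 = 1.5p, so p* = 25.
q* = 209.5 − 0.5(25) = 197.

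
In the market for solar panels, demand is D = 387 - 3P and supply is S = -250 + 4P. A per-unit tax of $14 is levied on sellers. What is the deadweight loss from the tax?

Deadweight loss = 168

Pre-tax equilibrium: P* = 91, Q* = 114.
Tax on sellers shifts supply to S = -250 + 4(P − 14) = -306 + 4P.
387 - 3P = -306 + 4P gives buyer price Pb = 99; sellers receive Ps = 99 − 14 = 85.
New quantity: Q = 387 − 3(99) = 90.
DWL = ½ × 14 × (114 − 90) = 168.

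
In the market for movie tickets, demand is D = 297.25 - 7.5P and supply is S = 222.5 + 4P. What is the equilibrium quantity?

Set D = S: 297.25 - 7.5P = 222.5 + 4P.
74.75 = 11.5P, so P* = 6.5.
Q* = 297.25 − 7.5(6.5) = 248.5.

Q* = 248.5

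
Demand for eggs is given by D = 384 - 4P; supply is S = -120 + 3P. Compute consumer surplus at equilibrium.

Consumer surplus = 1152

Equilibrium: 384 - 4P = -120 + 3P gives P* = 72, Q* = 96.
Demand choke price (D = 0): P = 96.
CS = ½(96 − 72)(96) = 1152.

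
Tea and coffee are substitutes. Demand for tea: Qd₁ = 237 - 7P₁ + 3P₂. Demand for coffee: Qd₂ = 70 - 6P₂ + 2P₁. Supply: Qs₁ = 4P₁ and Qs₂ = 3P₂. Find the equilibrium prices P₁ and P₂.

Market 1: 237 - 7P₁ + 3P₂ = 4P₁ → 11P₁ - 3P₂ = 237.
Market 2: 9P₂ - 2P₁ = 70.
Eliminating P₂: 9×(1) + 3×(2) gives 93P₁ = 2343, so P₁ = 781/31.
Back-substitute into (2): P₂ = (70 + 2×781/31) / 9 = 1244/93.

P₁ = 781/31, P₂ = 1244/93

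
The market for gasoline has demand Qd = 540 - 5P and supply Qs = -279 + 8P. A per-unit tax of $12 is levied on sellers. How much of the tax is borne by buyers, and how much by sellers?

Pre-tax equilibrium: P* = 63, Q* = 225.
Tax on sellers shifts supply to Qs = -279 + 8(P − 12) = -375 + 8P.
540 - 5P = -375 + 8P gives buyer price Pb = 915/13; sellers receive Ps = 915/13 − 12 = 759/13.
New quantity: Q = 540 − 5(915/13) = 2445/13.
Buyer burden = 915/13 − 63 = 96/13; seller burden = 63 − 759/13 = 60/13.

Buyers bear 96/13, sellers bear 60/13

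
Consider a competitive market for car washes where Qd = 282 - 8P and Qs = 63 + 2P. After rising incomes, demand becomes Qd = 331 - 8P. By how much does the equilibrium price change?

ΔP = 4.9

Original equilibrium: P* = 21.9, Q* = 106.8.
New equilibrium: 331 - 8P = 63 + 2P, so 268 = 10P and P' = 26.8; Q' = 331 − 8(26.8) = 116.6.
Change in price: 26.8 − 21.9 = 4.9.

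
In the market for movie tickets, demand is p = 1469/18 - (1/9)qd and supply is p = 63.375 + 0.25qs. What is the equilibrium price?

p* = 76

Set the two price expressions equal: 1469/18 - (1/9)q = 63.375 + 0.25q.
1313/72 = (13/36)q, so q* = 50.5.
p* = 1469/18 − (1/9)(50.5) = 76.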